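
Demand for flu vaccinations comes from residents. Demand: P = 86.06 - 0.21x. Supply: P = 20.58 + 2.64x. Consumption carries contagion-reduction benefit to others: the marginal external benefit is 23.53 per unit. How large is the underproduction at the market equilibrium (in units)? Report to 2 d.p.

8.26 units

Market equilibrium (private): 20.58 + 2.64x = 86.06 - 0.21x → x_m = 22.9754.
Social marginal benefit = demand + MEB = 109.59 - 0.21x.
Set SMB = MC: 109.59 - 0.21x = 20.58 + 2.64x → x* = 31.2316.
Gap = |22.9754 − 31.2316| = 8.2562.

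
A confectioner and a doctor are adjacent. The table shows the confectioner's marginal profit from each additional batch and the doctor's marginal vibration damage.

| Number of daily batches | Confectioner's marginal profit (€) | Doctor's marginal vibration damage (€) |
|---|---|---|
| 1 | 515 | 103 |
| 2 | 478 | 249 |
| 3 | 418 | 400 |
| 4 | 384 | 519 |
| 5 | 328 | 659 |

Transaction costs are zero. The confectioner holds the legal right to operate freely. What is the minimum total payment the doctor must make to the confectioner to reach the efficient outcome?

€712

Left alone the confectioner would choose level 5 (marginal profit stays positive).
Efficient level: k* = 3 (marginal profit ≥ marginal vibration damage through 3).
The doctor must at least cover the confectioner's forgone profit from cutting 5→3: 384 + 328 = 712.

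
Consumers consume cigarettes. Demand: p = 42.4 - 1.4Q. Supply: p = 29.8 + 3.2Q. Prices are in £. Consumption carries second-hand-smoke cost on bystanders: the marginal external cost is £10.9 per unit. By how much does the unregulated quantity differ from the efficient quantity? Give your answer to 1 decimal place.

2.4 units

Market equilibrium (private): 29.8 + 3.2Q = 42.4 - 1.4Q → Q_m = 2.7391.
Social marginal benefit = demand − MEC = 31.5 - 1.4Q.
Set SMB = MC: 31.5 - 1.4Q = 29.8 + 3.2Q → Q* = 0.3696.
Gap = |2.7391 − 0.3696| = 2.3695.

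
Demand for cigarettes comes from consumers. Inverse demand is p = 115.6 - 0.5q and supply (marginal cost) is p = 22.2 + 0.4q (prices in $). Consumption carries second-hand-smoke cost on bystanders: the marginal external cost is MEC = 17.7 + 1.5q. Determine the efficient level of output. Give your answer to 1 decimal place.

Social marginal benefit = demand − MEC = 97.9 - 2.0q.
Set SMB = MC: 97.9 - 2.0q = 22.2 + 0.4q → q* = 31.5417.

q* = 31.5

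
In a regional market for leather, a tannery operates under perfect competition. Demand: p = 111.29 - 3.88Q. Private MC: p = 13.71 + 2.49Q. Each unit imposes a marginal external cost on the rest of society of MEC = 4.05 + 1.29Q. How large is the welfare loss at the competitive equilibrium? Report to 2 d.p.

Market equilibrium (private): 13.71 + 2.49Q = 111.29 - 3.88Q → Q_m = 15.3187.
Social marginal cost = private MC + MEC = 17.76 + 3.78Q.
Set SMC = demand: 17.76 + 3.78Q = 111.29 - 3.88Q → Q* = 12.2102.
Between Q* and Q_m the wedge SMC − demand runs linearly from 0 to MEC(Q_m), so the loss is a triangle.
DWL = ½ × 3.1085 × 23.8111 = 37.0084.

DWL = 37.01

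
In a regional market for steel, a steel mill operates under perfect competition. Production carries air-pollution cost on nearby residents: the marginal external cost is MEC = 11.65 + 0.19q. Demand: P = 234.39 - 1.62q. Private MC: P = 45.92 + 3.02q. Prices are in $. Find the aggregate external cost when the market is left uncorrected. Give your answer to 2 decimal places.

Market equilibrium (private): 45.92 + 3.02q = 234.39 - 1.62q → q_m = 40.6185.
Total external cost = ∫₀^{q_m} (11.65 + 0.19q) dq = 11.65×40.6185 + ½×0.19×40.6185² = 629.9425.

$629.94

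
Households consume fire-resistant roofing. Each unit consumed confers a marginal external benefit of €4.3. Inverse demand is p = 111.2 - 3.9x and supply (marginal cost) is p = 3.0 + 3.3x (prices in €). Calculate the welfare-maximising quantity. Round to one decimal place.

Social marginal benefit = demand + MEB = 115.5 - 3.9x.
Set SMB = MC: 115.5 - 3.9x = 3.0 + 3.3x → x* = 15.6250.

x* = 15.6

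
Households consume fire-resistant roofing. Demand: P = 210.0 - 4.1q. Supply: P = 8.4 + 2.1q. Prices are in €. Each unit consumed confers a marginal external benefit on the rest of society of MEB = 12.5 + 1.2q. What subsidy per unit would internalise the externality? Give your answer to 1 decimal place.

Social marginal benefit = demand + MEB = 222.5 - 2.9q.
Set SMB = MC: 222.5 - 2.9q = 8.4 + 2.1q → q* = 42.8200.
The Pigouvian subsidy equals MEB at q*: 12.5 + 1.2×42.8200 = 63.8840.

subsidy = €63.9 per unit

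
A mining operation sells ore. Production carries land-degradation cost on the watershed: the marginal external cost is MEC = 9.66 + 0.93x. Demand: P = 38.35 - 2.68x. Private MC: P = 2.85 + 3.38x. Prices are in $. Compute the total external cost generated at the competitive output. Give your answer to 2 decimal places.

Market equilibrium (private): 2.85 + 3.38x = 38.35 - 2.68x → x_m = 5.8581.
Total external cost = ∫₀^{x_m} (9.66 + 0.93x) dx = 9.66×5.8581 + ½×0.93×5.8581² = 72.5468.

$72.55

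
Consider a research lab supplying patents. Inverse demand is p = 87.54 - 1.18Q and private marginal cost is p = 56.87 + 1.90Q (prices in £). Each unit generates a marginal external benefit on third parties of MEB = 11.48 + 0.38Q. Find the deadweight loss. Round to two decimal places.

DWL = £43.15

Market equilibrium (private): 56.87 + 1.90Q = 87.54 - 1.18Q → Q_m = 9.9578.
Social marginal cost = private MC − MEB = 45.39 + 1.52Q.
Set SMC = demand: 45.39 + 1.52Q = 87.54 - 1.18Q → Q* = 15.6111.
Between Q* and Q_m the wedge demand − SMC runs linearly from 0 to MEB(Q_m), so the loss is a triangle.
DWL = ½ × 5.6533 × 15.2640 = 43.1460.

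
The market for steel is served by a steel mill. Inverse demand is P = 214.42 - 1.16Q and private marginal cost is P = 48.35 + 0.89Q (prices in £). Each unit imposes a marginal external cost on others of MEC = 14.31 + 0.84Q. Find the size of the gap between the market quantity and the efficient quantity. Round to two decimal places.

Market equilibrium (private): 48.35 + 0.89Q = 214.42 - 1.16Q → Q_m = 81.0098.
Social marginal cost = private MC + MEC = 62.66 + 1.73Q.
Set SMC = demand: 62.66 + 1.73Q = 214.42 - 1.16Q → Q* = 52.5121.
Gap = |81.0098 − 52.5121| = 28.4977.

28.50 units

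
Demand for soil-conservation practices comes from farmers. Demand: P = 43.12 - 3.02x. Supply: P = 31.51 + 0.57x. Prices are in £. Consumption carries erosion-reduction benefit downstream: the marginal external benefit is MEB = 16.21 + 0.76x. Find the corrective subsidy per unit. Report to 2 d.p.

Social marginal benefit = demand + MEB = 59.33 - 2.26x.
Set SMB = MC: 59.33 - 2.26x = 31.51 + 0.57x → x* = 9.8304.
The Pigouvian subsidy equals MEB at x*: 16.21 + 0.76×9.8304 = 23.6811.

subsidy = £23.68 per unit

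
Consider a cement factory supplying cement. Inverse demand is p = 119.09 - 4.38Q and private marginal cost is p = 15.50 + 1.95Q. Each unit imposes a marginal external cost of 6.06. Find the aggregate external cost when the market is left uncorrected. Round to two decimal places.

Market equilibrium (private): 15.50 + 1.95Q = 119.09 - 4.38Q → Q_m = 16.3649.
Total external cost = MEC × Q_m = 6.06 × 16.3649 = 99.1713.

99.17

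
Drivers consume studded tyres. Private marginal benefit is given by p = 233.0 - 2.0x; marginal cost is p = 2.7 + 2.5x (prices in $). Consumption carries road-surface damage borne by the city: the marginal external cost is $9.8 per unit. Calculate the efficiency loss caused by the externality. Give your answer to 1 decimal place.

Market equilibrium (private): 2.7 + 2.5x = 233.0 - 2.0x → x_m = 51.1778.
Social marginal benefit = demand − MEC = 223.2 - 2.0x.
Set SMB = MC: 223.2 - 2.0x = 2.7 + 2.5x → x* = 49.0000.
Between x* and x_m the wedge MC − SMB runs linearly from 0 to MEC(x_m), so the loss is a triangle.
DWL = ½ × 2.1778 × 9.8000 = 10.6712.

DWL = $10.7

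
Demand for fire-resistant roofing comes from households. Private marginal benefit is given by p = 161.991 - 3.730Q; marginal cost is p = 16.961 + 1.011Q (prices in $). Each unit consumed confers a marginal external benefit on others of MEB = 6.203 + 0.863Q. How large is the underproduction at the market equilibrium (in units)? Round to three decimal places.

8.407 units

Market equilibrium (private): 16.961 + 1.011Q = 161.991 - 3.730Q → Q_m = 30.5906.
Social marginal benefit = demand + MEB = 168.194 - 2.867Q.
Set SMB = MC: 168.194 - 2.867Q = 16.961 + 1.011Q → Q* = 38.9977.
Gap = |30.5906 − 38.9977| = 8.4071.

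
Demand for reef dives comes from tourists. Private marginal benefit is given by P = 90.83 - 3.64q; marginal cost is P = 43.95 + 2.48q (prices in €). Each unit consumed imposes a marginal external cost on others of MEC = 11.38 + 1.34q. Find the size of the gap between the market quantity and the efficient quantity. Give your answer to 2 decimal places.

2.90 units

Market equilibrium (private): 43.95 + 2.48q = 90.83 - 3.64q → q_m = 7.6601.
Social marginal benefit = demand − MEC = 79.45 - 4.98q.
Set SMB = MC: 79.45 - 4.98q = 43.95 + 2.48q → q* = 4.7587.
Gap = |7.6601 − 4.7587| = 2.9014.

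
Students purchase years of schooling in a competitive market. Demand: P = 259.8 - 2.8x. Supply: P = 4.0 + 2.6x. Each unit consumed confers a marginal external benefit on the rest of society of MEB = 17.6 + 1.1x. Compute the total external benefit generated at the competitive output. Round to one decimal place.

Market equilibrium (private): 4.0 + 2.6x = 259.8 - 2.8x → x_m = 47.3704.
Total external benefit = ∫₀^{x_m} (17.6 + 1.1x) dx = 17.6×47.3704 + ½×1.1×47.3704² = 2067.8942.

2067.9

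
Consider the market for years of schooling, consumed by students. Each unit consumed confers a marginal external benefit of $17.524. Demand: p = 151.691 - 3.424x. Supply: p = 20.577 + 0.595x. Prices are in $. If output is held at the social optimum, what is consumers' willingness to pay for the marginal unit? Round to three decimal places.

P = $25.058

Social marginal benefit = demand + MEB = 169.215 - 3.424x.
Set SMB = MC: 169.215 - 3.424x = 20.577 + 0.595x → x* = 36.9838.
Consumer price on the demand curve at x*: 151.691 − 3.424×36.9838 = 25.0585.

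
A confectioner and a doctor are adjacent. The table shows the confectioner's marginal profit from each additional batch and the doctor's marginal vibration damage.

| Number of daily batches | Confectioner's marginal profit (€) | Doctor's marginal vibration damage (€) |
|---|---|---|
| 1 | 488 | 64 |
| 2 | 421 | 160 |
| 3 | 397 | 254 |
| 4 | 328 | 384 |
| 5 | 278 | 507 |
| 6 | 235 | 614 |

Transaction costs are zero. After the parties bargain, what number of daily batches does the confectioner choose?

Bargaining reaches the level where marginal profit last exceeds marginal vibration damage.
That holds through level 3 (397 ≥ 254) but not at 4 (328 < 384).

3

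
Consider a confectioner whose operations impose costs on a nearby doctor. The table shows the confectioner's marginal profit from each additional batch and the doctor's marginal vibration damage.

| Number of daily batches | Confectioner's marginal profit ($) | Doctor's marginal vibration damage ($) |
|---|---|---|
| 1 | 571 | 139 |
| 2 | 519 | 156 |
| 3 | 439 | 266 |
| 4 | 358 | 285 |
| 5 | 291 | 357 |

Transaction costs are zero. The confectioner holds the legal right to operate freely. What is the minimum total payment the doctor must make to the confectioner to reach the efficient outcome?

$291

Left alone the confectioner would choose level 5 (marginal profit stays positive).
Efficient level: k* = 4 (marginal profit ≥ marginal vibration damage through 4).
The doctor must at least cover the confectioner's forgone profit from cutting 5→4: 291 = 291.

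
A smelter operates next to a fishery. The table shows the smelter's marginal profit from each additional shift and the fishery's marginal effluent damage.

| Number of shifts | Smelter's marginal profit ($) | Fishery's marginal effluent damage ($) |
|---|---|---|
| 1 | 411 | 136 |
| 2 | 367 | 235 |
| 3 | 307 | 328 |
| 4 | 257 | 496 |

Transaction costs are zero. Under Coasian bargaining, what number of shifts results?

Bargaining reaches the level where marginal profit last exceeds marginal effluent damage.
That holds through level 2 (367 ≥ 235) but not at 3 (307 < 328).

2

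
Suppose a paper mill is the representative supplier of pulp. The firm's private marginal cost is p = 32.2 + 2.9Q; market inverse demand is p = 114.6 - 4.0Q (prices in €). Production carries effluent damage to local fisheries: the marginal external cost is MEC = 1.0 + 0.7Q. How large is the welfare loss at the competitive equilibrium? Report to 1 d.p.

DWL = €5.8

Market equilibrium (private): 32.2 + 2.9Q = 114.6 - 4.0Q → Q_m = 11.9420.
Social marginal cost = private MC + MEC = 33.2 + 3.6Q.
Set SMC = demand: 33.2 + 3.6Q = 114.6 - 4.0Q → Q* = 10.7105.
Between Q* and Q_m the wedge SMC − demand runs linearly from 0 to MEC(Q_m), so the loss is a triangle.
DWL = ½ × 1.2315 × 9.3594 = 5.7631.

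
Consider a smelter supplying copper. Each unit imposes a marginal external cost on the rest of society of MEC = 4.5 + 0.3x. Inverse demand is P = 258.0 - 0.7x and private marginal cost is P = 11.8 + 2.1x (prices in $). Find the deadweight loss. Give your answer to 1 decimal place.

Market equilibrium (private): 11.8 + 2.1x = 258.0 - 0.7x → x_m = 87.9286.
Social marginal cost = private MC + MEC = 16.3 + 2.4x.
Set SMC = demand: 16.3 + 2.4x = 258.0 - 0.7x → x* = 77.9677.
The welfare-loss triangle has base |x_m − x*| and height MEC(x_m) (the vertical gap between SMC and demand is zero at x* and MEC at x_m).
DWL = ½ × 9.9609 × 30.8786 = 153.7893.

DWL = $153.8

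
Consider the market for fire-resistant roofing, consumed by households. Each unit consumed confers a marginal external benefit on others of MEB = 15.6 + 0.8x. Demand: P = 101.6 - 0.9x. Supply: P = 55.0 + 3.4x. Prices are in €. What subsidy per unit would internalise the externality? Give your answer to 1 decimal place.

subsidy = €29.8 per unit

Social marginal benefit = demand + MEB = 117.2 - 0.1x.
Set SMB = MC: 117.2 - 0.1x = 55.0 + 3.4x → x* = 17.7714.
The Pigouvian subsidy equals MEB at x*: 15.6 + 0.8×17.7714 = 29.8171.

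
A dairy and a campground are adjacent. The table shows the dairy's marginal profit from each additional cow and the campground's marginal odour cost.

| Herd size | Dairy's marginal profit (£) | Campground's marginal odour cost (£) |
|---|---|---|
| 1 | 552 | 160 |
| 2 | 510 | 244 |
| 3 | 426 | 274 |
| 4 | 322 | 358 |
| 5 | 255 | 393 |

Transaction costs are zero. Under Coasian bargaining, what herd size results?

Bargaining reaches the level where marginal profit last exceeds marginal odour cost.
That holds through level 3 (426 ≥ 274) but not at 4 (322 < 358).

3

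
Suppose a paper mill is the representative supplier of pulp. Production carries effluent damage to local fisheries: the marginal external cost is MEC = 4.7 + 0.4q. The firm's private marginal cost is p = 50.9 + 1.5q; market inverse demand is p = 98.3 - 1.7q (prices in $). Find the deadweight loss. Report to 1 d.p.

Market equilibrium (private): 50.9 + 1.5q = 98.3 - 1.7q → q_m = 14.8125.
Social marginal cost = private MC + MEC = 55.6 + 1.9q.
Set SMC = demand: 55.6 + 1.9q = 98.3 - 1.7q → q* = 11.8611.
The welfare-loss triangle has base |q_m − q*| and height MEC(q_m) (the vertical gap between SMC and demand is zero at q* and MEC at q_m).
DWL = ½ × 2.9514 × 10.6250 = 15.6793.

DWL = $15.7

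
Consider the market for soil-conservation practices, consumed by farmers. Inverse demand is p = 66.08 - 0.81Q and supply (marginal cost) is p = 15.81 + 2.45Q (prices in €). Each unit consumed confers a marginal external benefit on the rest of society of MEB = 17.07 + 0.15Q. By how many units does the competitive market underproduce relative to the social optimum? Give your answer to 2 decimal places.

Market equilibrium (private): 15.81 + 2.45Q = 66.08 - 0.81Q → Q_m = 15.4202.
Social marginal benefit = demand + MEB = 83.15 - 0.66Q.
Set SMB = MC: 83.15 - 0.66Q = 15.81 + 2.45Q → Q* = 21.6527.
Gap = |15.4202 − 21.6527| = 6.2325.

6.23 units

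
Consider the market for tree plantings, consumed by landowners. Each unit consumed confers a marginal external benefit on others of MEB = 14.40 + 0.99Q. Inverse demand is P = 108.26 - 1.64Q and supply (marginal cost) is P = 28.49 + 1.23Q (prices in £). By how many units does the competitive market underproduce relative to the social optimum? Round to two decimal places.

Market equilibrium (private): 28.49 + 1.23Q = 108.26 - 1.64Q → Q_m = 27.7944.
Social marginal benefit = demand + MEB = 122.66 - 0.65Q.
Set SMB = MC: 122.66 - 0.65Q = 28.49 + 1.23Q → Q* = 50.0904.
Gap = |27.7944 − 50.0904| = 22.2960.

22.30 units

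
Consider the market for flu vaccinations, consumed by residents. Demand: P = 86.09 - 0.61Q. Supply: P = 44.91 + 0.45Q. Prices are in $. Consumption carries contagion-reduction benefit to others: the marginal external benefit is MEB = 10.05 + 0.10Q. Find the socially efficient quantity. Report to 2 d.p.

Social marginal benefit = demand + MEB = 96.14 - 0.51Q.
Set SMB = MC: 96.14 - 0.51Q = 44.91 + 0.45Q → Q* = 53.3646.

Q* = 53.36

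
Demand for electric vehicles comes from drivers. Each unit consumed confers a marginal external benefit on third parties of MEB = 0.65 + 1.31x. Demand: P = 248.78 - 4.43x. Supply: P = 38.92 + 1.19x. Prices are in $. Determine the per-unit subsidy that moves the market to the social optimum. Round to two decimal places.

Social marginal benefit = demand + MEB = 249.43 - 3.12x.
Set SMB = MC: 249.43 - 3.12x = 38.92 + 1.19x → x* = 48.8422.
The Pigouvian subsidy equals MEB at x*: 0.65 + 1.31×48.8422 = 64.6333.

subsidy = $64.63 per unit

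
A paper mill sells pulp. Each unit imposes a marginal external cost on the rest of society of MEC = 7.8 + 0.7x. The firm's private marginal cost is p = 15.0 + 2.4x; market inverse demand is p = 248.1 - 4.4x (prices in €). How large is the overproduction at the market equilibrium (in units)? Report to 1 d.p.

Market equilibrium (private): 15.0 + 2.4x = 248.1 - 4.4x → x_m = 34.2794.
Social marginal cost = private MC + MEC = 22.8 + 3.1x.
Set SMC = demand: 22.8 + 3.1x = 248.1 - 4.4x → x* = 30.0400.
Gap = |34.2794 − 30.0400| = 4.2394.

4.2 units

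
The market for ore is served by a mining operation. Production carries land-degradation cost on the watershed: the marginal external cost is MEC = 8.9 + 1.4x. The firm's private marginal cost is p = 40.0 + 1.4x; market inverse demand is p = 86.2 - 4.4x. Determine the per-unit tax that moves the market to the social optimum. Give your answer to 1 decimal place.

tax = 16.2 per unit

Social marginal cost = private MC + MEC = 48.9 + 2.8x.
Set SMC = demand: 48.9 + 2.8x = 86.2 - 4.4x → x* = 5.1806.
The Pigouvian tax equals MEC at x*: 8.9 + 1.4×5.1806 = 16.1528.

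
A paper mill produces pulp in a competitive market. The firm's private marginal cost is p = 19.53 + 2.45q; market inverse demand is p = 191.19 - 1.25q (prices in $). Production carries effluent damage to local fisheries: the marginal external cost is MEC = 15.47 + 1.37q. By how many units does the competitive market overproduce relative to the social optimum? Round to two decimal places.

15.59 units

Market equilibrium (private): 19.53 + 2.45q = 191.19 - 1.25q → q_m = 46.3946.
Social marginal cost = private MC + MEC = 35.00 + 3.82q.
Set SMC = demand: 35.00 + 3.82q = 191.19 - 1.25q → q* = 30.8067.
Gap = |46.3946 − 30.8067| = 15.5879.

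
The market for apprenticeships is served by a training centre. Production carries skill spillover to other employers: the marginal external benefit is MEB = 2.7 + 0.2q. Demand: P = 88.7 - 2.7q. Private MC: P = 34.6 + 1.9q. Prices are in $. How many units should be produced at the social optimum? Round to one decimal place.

q* = 12.9

Social marginal cost = private MC − MEB = 31.9 + 1.7q.
Set SMC = demand: 31.9 + 1.7q = 88.7 - 2.7q → q* = 12.9091.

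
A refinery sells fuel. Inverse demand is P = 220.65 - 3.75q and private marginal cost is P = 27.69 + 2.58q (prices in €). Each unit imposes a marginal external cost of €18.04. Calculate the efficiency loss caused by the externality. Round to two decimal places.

DWL = €25.71

Market equilibrium (private): 27.69 + 2.58q = 220.65 - 3.75q → q_m = 30.4834.
Social marginal cost = private MC + MEC = 45.73 + 2.58q.
Set SMC = demand: 45.73 + 2.58q = 220.65 - 3.75q → q* = 27.6335.
The welfare-loss triangle has base |q_m − q*| and height MEC(q_m) (the vertical gap between SMC and demand is zero at q* and MEC at q_m).
DWL = ½ × 2.8499 × 18.0400 = 25.7061.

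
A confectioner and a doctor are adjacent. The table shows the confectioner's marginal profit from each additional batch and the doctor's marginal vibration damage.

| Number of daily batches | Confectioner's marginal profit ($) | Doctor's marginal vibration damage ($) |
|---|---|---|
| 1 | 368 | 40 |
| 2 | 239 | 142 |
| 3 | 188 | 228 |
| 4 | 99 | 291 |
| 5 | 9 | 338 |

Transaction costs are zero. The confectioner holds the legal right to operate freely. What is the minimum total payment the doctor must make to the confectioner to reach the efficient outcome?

$296

Left alone the confectioner would choose level 5 (marginal profit stays positive).
Efficient level: k* = 2 (marginal profit ≥ marginal vibration damage through 2).
The doctor must at least cover the confectioner's forgone profit from cutting 5→2: 188 + 99 + 9 = 296.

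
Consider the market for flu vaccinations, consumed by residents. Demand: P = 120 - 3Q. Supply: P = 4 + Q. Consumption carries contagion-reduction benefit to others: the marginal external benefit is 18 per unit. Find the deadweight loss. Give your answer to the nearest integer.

DWL = 41

Market equilibrium (private): 4 + Q = 120 - 3Q → Q_m = 29.0000.
Social marginal benefit = demand + MEB = 138 - 3Q.
Set SMB = MC: 138 - 3Q = 4 + Q → Q* = 33.5000.
Between Q* and Q_m the wedge SMB − MC runs linearly from 0 to MEB(Q_m), so the loss is a triangle.
DWL = ½ × 4.5000 × 18.0000 = 40.5000.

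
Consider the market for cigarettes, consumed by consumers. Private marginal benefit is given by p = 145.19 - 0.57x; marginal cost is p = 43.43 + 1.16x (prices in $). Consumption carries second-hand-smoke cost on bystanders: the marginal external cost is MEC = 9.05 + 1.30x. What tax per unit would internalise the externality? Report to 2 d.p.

tax = $48.83 per unit

Social marginal benefit = demand − MEC = 136.14 - 1.87x.
Set SMB = MC: 136.14 - 1.87x = 43.43 + 1.16x → x* = 30.5974.
The Pigouvian tax equals MEC at x*: 9.05 + 1.30×30.5974 = 48.8266.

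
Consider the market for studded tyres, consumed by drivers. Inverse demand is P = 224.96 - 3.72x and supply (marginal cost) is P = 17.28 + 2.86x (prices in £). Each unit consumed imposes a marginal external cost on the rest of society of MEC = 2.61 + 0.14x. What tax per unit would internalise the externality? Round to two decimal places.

Social marginal benefit = demand − MEC = 222.35 - 3.86x.
Set SMB = MC: 222.35 - 3.86x = 17.28 + 2.86x → x* = 30.5164.
The Pigouvian tax equals MEC at x*: 2.61 + 0.14×30.5164 = 6.8823.

tax = £6.88 per unit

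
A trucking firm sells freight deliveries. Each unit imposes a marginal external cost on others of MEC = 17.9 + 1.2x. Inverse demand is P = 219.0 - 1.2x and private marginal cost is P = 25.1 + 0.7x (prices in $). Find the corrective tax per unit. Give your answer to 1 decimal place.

Social marginal cost = private MC + MEC = 43.0 + 1.9x.
Set SMC = demand: 43.0 + 1.9x = 219.0 - 1.2x → x* = 56.7742.
The Pigouvian tax equals MEC at x*: 17.9 + 1.2×56.7742 = 86.0290.

tax = $86.0 per unit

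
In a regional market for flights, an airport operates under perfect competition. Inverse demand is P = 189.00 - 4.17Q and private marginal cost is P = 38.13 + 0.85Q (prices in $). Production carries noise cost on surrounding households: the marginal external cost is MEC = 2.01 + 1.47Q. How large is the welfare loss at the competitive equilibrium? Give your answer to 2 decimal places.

DWL = $164.36

Market equilibrium (private): 38.13 + 0.85Q = 189.00 - 4.17Q → Q_m = 30.0538.
Social marginal cost = private MC + MEC = 40.14 + 2.32Q.
Set SMC = demand: 40.14 + 2.32Q = 189.00 - 4.17Q → Q* = 22.9368.
Height of the DWL triangle at Q_m is SMC(Q_m) − demand(Q_m) = MEC(Q_m) = 46.1891.
DWL = ½ × 7.1170 × 46.1891 = 164.3639.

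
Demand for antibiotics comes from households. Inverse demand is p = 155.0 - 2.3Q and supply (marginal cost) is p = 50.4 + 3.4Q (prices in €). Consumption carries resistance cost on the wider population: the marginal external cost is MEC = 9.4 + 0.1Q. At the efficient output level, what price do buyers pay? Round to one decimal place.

P = €117.2

Social marginal benefit = demand − MEC = 145.6 - 2.4Q.
Set SMB = MC: 145.6 - 2.4Q = 50.4 + 3.4Q → Q* = 16.4138.
Consumer price on the demand curve at Q*: 155.0 − 2.3×16.4138 = 117.2483.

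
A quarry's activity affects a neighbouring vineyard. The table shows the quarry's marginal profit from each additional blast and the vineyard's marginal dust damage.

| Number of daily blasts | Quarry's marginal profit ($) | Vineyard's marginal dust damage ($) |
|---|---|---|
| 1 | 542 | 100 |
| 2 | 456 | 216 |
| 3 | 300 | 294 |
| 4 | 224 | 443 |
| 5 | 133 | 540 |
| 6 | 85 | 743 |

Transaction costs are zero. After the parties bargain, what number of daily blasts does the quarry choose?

3

Bargaining reaches the level where marginal profit last exceeds marginal dust damage.
That holds through level 3 (300 ≥ 294) but not at 4 (224 < 443).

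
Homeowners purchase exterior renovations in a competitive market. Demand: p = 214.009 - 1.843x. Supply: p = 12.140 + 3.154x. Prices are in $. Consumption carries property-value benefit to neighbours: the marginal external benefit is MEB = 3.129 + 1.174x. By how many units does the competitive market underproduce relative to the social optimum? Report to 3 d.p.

Market equilibrium (private): 12.140 + 3.154x = 214.009 - 1.843x → x_m = 40.3980.
Social marginal benefit = demand + MEB = 217.138 - 0.669x.
Set SMB = MC: 217.138 - 0.669x = 12.140 + 3.154x → x* = 53.6223.
Gap = |40.3980 − 53.6223| = 13.2243.

13.224 units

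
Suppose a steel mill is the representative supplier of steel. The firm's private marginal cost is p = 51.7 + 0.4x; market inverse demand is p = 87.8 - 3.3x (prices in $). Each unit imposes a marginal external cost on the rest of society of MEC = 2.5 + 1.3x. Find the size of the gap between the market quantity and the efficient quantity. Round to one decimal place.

Market equilibrium (private): 51.7 + 0.4x = 87.8 - 3.3x → x_m = 9.7568.
Social marginal cost = private MC + MEC = 54.2 + 1.7x.
Set SMC = demand: 54.2 + 1.7x = 87.8 - 3.3x → x* = 6.7200.
Gap = |9.7568 − 6.7200| = 3.0368.

3.0 units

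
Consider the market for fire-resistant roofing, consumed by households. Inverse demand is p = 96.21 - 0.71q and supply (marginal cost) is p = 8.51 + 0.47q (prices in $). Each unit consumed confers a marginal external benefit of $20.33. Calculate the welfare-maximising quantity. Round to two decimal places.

Social marginal benefit = demand + MEB = 116.54 - 0.71q.
Set SMB = MC: 116.54 - 0.71q = 8.51 + 0.47q → q* = 91.5508.

q* = 91.55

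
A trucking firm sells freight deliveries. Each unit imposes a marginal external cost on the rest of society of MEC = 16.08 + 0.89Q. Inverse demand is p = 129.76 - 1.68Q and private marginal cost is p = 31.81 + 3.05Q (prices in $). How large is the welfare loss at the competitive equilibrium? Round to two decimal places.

Market equilibrium (private): 31.81 + 3.05Q = 129.76 - 1.68Q → Q_m = 20.7082.
Social marginal cost = private MC + MEC = 47.89 + 3.94Q.
Set SMC = demand: 47.89 + 3.94Q = 129.76 - 1.68Q → Q* = 14.5676.
Between Q* and Q_m the wedge SMC − demand runs linearly from 0 to MEC(Q_m), so the loss is a triangle.
DWL = ½ × 6.1406 × 34.5103 = 105.9570.

DWL = $105.96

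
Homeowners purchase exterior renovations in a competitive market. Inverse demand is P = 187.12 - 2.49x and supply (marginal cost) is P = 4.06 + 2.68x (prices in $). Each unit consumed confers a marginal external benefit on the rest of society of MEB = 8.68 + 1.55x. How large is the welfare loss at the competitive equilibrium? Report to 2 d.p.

DWL = $558.04

Market equilibrium (private): 4.06 + 2.68x = 187.12 - 2.49x → x_m = 35.4081.
Social marginal benefit = demand + MEB = 195.80 - 0.94x.
Set SMB = MC: 195.80 - 0.94x = 4.06 + 2.68x → x* = 52.9669.
The welfare-loss triangle has base |x_m − x*| and height MEB(x_m) (the vertical gap between SMB and MC is zero at x* and MEB at x_m).
DWL = ½ × 17.5588 × 63.5626 = 558.0415.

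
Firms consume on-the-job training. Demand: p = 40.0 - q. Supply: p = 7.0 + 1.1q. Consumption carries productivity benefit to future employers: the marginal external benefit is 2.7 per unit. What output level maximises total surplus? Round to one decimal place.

Social marginal benefit = demand + MEB = 42.7 - q.
Set SMB = MC: 42.7 - q = 7.0 + 1.1q → q* = 17.0000.

q* = 17.0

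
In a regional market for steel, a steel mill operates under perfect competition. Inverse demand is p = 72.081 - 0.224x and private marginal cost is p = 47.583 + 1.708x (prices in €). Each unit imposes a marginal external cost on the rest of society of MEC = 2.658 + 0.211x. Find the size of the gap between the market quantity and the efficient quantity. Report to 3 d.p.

Market equilibrium (private): 47.583 + 1.708x = 72.081 - 0.224x → x_m = 12.6801.
Social marginal cost = private MC + MEC = 50.241 + 1.919x.
Set SMC = demand: 50.241 + 1.919x = 72.081 - 0.224x → x* = 10.1913.
Gap = |12.6801 − 10.1913| = 2.4888.

2.489 units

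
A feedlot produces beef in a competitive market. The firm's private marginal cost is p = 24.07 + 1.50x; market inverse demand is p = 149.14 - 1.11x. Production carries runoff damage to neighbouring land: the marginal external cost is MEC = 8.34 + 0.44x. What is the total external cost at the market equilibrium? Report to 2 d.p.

Market equilibrium (private): 24.07 + 1.50x = 149.14 - 1.11x → x_m = 47.9195.
Total external cost = ∫₀^{x_m} (8.34 + 0.44x) dx = 8.34×47.9195 + ½×0.44×47.9195² = 904.8299.

904.83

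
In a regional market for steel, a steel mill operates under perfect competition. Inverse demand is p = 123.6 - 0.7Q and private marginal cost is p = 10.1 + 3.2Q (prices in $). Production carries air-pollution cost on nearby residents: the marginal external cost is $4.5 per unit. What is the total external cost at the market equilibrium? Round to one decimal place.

$131.0

Market equilibrium (private): 10.1 + 3.2Q = 123.6 - 0.7Q → Q_m = 29.1026.
Total external cost = MEC × Q_m = 4.5 × 29.1026 = 130.9617.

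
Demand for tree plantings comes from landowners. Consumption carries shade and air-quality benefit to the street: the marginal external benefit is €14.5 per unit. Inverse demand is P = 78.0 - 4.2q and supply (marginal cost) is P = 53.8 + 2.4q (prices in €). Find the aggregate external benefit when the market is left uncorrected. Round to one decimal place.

Market equilibrium (private): 53.8 + 2.4q = 78.0 - 4.2q → q_m = 3.6667.
Total external benefit = MEB × q_m = 14.5 × 3.6667 = 53.1672.

€53.2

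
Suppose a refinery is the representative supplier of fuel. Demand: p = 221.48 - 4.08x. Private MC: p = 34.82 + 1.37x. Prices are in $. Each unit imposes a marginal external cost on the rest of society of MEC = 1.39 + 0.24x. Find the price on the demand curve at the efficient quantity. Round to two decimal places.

P = $88.63

Social marginal cost = private MC + MEC = 36.21 + 1.61x.
Set SMC = demand: 36.21 + 1.61x = 221.48 - 4.08x → x* = 32.5606.
Consumer price on the demand curve at x*: 221.48 − 4.08×32.5606 = 88.6328.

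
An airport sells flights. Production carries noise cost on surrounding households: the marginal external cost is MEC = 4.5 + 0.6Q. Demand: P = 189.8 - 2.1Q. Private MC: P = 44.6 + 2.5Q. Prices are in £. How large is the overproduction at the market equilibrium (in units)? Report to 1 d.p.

Market equilibrium (private): 44.6 + 2.5Q = 189.8 - 2.1Q → Q_m = 31.5652.
Social marginal cost = private MC + MEC = 49.1 + 3.1Q.
Set SMC = demand: 49.1 + 3.1Q = 189.8 - 2.1Q → Q* = 27.0577.
Gap = |31.5652 − 27.0577| = 4.5075.

4.5 units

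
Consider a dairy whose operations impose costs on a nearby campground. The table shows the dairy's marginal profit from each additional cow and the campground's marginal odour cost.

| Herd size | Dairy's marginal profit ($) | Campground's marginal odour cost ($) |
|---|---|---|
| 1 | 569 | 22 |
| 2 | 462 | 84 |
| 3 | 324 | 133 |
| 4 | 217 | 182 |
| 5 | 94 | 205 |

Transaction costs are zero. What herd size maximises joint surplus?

4

Bargaining reaches the level where marginal profit last exceeds marginal odour cost.
That holds through level 4 (217 ≥ 182) but not at 5 (94 < 205).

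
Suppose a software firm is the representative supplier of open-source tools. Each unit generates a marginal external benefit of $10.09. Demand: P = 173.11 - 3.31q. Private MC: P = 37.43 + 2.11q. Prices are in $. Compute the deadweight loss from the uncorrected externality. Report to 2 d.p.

Market equilibrium (private): 37.43 + 2.11q = 173.11 - 3.31q → q_m = 25.0332.
Social marginal cost = private MC − MEB = 27.34 + 2.11q.
Set SMC = demand: 27.34 + 2.11q = 173.11 - 3.31q → q* = 26.8948.
Between q* and q_m the wedge demand − SMC runs linearly from 0 to MEB(q_m), so the loss is a triangle.
DWL = ½ × 1.8616 × 10.0900 = 9.3918.

DWL = $9.39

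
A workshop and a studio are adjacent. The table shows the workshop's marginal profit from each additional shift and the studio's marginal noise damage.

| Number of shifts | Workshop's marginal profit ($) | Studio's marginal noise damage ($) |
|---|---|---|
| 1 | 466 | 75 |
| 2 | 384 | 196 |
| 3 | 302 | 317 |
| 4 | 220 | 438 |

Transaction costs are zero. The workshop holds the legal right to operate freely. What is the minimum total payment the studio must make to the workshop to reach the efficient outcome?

$522

Left alone the workshop would choose level 4 (marginal profit stays positive).
Efficient level: k* = 2 (marginal profit ≥ marginal noise damage through 2).
The studio must at least cover the workshop's forgone profit from cutting 4→2: 302 + 220 = 522.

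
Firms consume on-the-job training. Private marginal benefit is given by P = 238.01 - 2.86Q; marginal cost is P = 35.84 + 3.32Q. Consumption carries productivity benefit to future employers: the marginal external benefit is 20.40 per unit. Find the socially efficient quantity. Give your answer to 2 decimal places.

Social marginal benefit = demand + MEB = 258.41 - 2.86Q.
Set SMB = MC: 258.41 - 2.86Q = 35.84 + 3.32Q → Q* = 36.0146.

Q* = 36.01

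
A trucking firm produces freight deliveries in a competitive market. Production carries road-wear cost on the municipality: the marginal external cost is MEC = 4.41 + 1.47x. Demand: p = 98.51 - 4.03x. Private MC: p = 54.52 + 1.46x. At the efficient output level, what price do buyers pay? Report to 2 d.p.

Social marginal cost = private MC + MEC = 58.93 + 2.93x.
Set SMC = demand: 58.93 + 2.93x = 98.51 - 4.03x → x* = 5.6868.
Consumer price on the demand curve at x*: 98.51 − 4.03×5.6868 = 75.5922.

P = 75.59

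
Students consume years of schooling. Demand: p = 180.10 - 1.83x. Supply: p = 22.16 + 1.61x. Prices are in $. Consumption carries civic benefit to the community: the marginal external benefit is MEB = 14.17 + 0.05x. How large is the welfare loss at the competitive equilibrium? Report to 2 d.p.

DWL = $39.99

Market equilibrium (private): 22.16 + 1.61x = 180.10 - 1.83x → x_m = 45.9128.
Social marginal benefit = demand + MEB = 194.27 - 1.78x.
Set SMB = MC: 194.27 - 1.78x = 22.16 + 1.61x → x* = 50.7699.
Height of the DWL triangle at x_m is SMB(x_m) − MC(x_m) = MEB(x_m) = 16.4656.
DWL = ½ × 4.8571 × 16.4656 = 39.9875.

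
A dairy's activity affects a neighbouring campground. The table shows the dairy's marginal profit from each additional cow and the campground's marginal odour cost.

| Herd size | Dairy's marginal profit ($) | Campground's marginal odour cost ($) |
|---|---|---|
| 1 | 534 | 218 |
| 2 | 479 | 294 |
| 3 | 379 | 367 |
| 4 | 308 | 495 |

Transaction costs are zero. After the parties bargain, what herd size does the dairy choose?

Bargaining reaches the level where marginal profit last exceeds marginal odour cost.
That holds through level 3 (379 ≥ 367) but not at 4 (308 < 495).

3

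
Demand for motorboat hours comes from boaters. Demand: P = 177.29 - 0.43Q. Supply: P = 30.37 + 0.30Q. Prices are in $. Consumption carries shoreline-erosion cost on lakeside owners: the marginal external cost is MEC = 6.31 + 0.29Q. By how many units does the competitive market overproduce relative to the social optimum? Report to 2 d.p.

63.41 units

Market equilibrium (private): 30.37 + 0.30Q = 177.29 - 0.43Q → Q_m = 201.2603.
Social marginal benefit = demand − MEC = 170.98 - 0.72Q.
Set SMB = MC: 170.98 - 0.72Q = 30.37 + 0.30Q → Q* = 137.8529.
Gap = |201.2603 − 137.8529| = 63.4074.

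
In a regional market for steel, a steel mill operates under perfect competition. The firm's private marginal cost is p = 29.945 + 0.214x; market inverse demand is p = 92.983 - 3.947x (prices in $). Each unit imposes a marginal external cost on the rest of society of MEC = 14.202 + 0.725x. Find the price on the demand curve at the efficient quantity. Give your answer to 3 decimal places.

P = $53.532

Social marginal cost = private MC + MEC = 44.147 + 0.939x.
Set SMC = demand: 44.147 + 0.939x = 92.983 - 3.947x → x* = 9.9951.
Consumer price on the demand curve at x*: 92.983 − 3.947×9.9951 = 53.5323.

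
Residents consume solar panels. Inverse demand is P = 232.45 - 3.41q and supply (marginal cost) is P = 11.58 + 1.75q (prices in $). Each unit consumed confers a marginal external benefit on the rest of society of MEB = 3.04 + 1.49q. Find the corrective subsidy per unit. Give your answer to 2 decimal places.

Social marginal benefit = demand + MEB = 235.49 - 1.92q.
Set SMB = MC: 235.49 - 1.92q = 11.58 + 1.75q → q* = 61.0109.
The Pigouvian subsidy equals MEB at q*: 3.04 + 1.49×61.0109 = 93.9462.

subsidy = $93.95 per unit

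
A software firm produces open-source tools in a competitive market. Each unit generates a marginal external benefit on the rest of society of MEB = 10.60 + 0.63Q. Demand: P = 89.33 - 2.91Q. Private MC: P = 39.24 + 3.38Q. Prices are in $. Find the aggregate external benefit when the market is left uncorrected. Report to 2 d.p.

$104.39

Market equilibrium (private): 39.24 + 3.38Q = 89.33 - 2.91Q → Q_m = 7.9634.
Total external benefit = ∫₀^{Q_m} (10.60 + 0.63Q) dQ = 10.60×7.9634 + ½×0.63×7.9634² = 104.3880.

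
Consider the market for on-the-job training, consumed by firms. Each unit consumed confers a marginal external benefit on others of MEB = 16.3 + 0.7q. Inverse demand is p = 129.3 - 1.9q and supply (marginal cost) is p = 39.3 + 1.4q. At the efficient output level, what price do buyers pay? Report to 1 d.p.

P = 51.6

Social marginal benefit = demand + MEB = 145.6 - 1.2q.
Set SMB = MC: 145.6 - 1.2q = 39.3 + 1.4q → q* = 40.8846.
Consumer price on the demand curve at q*: 129.3 − 1.9×40.8846 = 51.6193.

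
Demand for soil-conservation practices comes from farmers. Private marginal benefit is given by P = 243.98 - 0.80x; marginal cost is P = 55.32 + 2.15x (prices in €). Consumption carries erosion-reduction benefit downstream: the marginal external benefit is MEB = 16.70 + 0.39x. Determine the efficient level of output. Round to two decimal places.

Social marginal benefit = demand + MEB = 260.68 - 0.41x.
Set SMB = MC: 260.68 - 0.41x = 55.32 + 2.15x → x* = 80.2188.

x* = 80.22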